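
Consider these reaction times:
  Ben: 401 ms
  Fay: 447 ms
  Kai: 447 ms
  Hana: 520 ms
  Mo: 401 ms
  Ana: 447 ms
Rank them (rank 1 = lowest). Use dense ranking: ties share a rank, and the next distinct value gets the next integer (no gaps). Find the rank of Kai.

2

Sorted (ascending): 401, 401, 447, 447, 447, 520
The 2 values of 401 share dense rank 1.
The 3 values of 447 share dense rank 2.
Remaining distinct values take the next consecutive integers.
Kai has value 447 ms → rank 2.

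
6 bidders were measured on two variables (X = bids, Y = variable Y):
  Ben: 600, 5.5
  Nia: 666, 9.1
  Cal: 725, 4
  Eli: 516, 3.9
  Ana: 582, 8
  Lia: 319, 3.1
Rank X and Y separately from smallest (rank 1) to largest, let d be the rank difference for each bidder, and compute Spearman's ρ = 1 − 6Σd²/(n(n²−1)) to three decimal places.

0.600

Ranks of variable 1: 4, 5, 6, 2, 3, 1
Ranks of variable 2: 4, 6, 3, 2, 5, 1
d = r₁ − r₂: 0, -1, 3, 0, -2, 0
d²: 0, 1, 9, 0, 4, 0; Σd² = 14
ρ = 1 − 6·14/(6·35) = 1 − 84/210 = 0.600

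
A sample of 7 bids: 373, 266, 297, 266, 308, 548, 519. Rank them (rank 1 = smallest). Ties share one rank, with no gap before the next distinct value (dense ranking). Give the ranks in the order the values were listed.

4, 1, 2, 1, 3, 6, 5

Sorted (ascending): 266, 266, 297, 308, 373, 519, 548
The 2 values of 266 share dense rank 1.
Remaining distinct values take the next consecutive integers.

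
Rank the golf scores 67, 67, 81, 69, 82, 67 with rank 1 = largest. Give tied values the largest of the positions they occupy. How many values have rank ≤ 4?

Sorted (descending): 82, 81, 69, 67, 67, 67
The 3 values of 67 occupy positions 4–6 → each gets rank 6.
Ranks ≤ 4: {1, 2, 3} → 3 values.

3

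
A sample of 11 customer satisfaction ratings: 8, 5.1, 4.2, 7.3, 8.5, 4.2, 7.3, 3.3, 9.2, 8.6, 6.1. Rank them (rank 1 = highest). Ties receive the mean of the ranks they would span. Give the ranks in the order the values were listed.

4, 8, 9.5, 5.5, 3, 9.5, 5.5, 11, 1, 2, 7

Sorted (descending): 9.2, 8.6, 8.5, 8, 7.3, 7.3, 6.1, 5.1, 4.2, 4.2, 3.3
The 2 values of 7.3 occupy positions 5–6 → average rank (5+6)/2 = 5.5.
The 2 values of 4.2 occupy positions 9–10 → average rank (9+10)/2 = 9.5.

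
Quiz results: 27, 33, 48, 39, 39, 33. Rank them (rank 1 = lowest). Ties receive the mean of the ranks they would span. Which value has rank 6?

48

Sorted (ascending): 27, 33, 33, 39, 39, 48
The 2 values of 33 occupy positions 2–3 → average rank (2+3)/2 = 2.5.
The 2 values of 39 occupy positions 4–5 → average rank (4+5)/2 = 4.5.
Rank 6 → value 48.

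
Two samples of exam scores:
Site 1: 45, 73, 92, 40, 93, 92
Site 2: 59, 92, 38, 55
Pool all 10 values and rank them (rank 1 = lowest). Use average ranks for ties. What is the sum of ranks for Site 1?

37

Sorted (ascending): 38, 40, 45, 55, 59, 73, 92, 92, 92, 93
The 3 values of 92 occupy positions 7–9 → average rank 8.
Site 1 values → pooled ranks: 45→3, 73→6, 92→8, 40→2, 93→10, 92→8
Rank sum = 3 + 6 + 8 + 2 + 10 + 8 = 37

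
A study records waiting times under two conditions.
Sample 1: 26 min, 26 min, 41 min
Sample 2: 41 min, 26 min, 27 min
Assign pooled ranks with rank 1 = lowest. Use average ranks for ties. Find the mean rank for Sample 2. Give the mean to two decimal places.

3.83

Sorted (ascending): 26, 26, 26, 27, 41, 41
The 3 values of 26 occupy positions 1–3 → average rank 2.
The 2 values of 41 occupy positions 5–6 → average rank (5+6)/2 = 5.5.
Sample 2 values → pooled ranks: 41→5.5, 26→2, 27→4
Mean rank = (5.5 + 2 + 4) / 3 = 3.83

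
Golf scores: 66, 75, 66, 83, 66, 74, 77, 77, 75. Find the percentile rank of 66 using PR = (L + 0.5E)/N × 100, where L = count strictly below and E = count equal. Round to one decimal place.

N = 9.
Strictly below 66: 0. Equal to 66: 3.
PR = (0 + 0.5·3)/9 × 100 = 16.7

16.7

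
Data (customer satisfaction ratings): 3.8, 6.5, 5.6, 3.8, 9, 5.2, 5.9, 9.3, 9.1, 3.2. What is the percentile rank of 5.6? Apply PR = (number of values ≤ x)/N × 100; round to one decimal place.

50.0

N = 10.
Strictly below 5.6: 4. Equal to 5.6: 1.
PR = 5/10 × 100 = 50.0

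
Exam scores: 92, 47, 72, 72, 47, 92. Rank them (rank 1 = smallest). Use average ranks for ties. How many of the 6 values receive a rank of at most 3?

Sorted (ascending): 47, 47, 72, 72, 92, 92
The 2 values of 47 occupy positions 1–2 → average rank (1+2)/2 = 1.5.
The 2 values of 72 occupy positions 3–4 → average rank (3+4)/2 = 3.5.
The 2 values of 92 occupy positions 5–6 → average rank (5+6)/2 = 5.5.
Ranks ≤ 3: {1.5, 1.5} → 2 values.

2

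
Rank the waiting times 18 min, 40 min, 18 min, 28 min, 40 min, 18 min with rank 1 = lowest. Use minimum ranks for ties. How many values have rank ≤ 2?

3

Sorted (ascending): 18, 18, 18, 28, 40, 40
The 3 values of 18 occupy positions 1–3 → each gets rank 1.
The 2 values of 40 occupy positions 5–6 → each gets rank 5.
Ranks ≤ 2: {1, 1, 1} → 3 values.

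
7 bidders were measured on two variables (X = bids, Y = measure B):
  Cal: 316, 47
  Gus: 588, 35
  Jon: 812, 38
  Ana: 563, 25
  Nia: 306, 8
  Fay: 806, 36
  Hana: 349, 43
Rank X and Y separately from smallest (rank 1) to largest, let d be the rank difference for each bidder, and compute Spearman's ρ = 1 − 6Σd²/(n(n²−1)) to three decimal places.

Ranks of variable 1: 2, 5, 7, 4, 1, 6, 3
Ranks of variable 2: 7, 3, 5, 2, 1, 4, 6
d = r₁ − r₂: -5, 2, 2, 2, 0, 2, -3
d²: 25, 4, 4, 4, 0, 4, 9; Σd² = 50
ρ = 1 − 6·50/(7·48) = 1 − 300/336 = 0.107

0.107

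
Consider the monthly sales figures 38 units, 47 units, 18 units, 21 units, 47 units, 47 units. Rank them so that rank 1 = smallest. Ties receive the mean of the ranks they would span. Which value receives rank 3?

Sorted (ascending): 18, 21, 38, 47, 47, 47
The 3 values of 47 occupy positions 4–6 → average rank 5.
Rank 3 → value 38.

38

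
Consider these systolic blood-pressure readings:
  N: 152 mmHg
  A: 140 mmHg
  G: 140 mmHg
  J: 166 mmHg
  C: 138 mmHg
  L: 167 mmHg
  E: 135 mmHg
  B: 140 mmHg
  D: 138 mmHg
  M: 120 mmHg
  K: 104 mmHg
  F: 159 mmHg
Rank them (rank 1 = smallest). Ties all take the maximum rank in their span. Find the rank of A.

8

Sorted (ascending): 104, 120, 135, 138, 138, 140, 140, 140, 152, 159, 166, 167
The 2 values of 138 occupy positions 4–5 → each gets rank 5.
The 3 values of 140 occupy positions 6–8 → each gets rank 8.
A has value 140 mmHg → rank 8.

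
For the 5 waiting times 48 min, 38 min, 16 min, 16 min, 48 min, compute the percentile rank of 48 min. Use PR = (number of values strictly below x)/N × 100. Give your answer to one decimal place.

N = 5.
Strictly below 48: 3. Equal to 48: 2.
PR = 3/5 × 100 = 60.0

60.0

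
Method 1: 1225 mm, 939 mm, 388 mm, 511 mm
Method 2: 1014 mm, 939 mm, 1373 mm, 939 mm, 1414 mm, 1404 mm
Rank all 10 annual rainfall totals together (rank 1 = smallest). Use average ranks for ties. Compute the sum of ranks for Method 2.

Sorted (ascending): 388, 511, 939, 939, 939, 1014, 1225, 1373, 1404, 1414
The 3 values of 939 occupy positions 3–5 → average rank 4.
Method 2 values → pooled ranks: 1014→6, 939→4, 1373→8, 939→4, 1414→10, 1404→9
Rank sum = 6 + 4 + 8 + 4 + 10 + 9 = 41

41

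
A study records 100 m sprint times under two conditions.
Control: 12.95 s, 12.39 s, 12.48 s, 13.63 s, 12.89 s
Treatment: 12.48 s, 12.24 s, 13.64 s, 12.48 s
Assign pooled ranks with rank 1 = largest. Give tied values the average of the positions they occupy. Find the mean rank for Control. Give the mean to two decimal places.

Sorted (descending): 13.64, 13.63, 12.95, 12.89, 12.48, 12.48, 12.48, 12.39, 12.24
The 3 values of 12.48 occupy positions 5–7 → average rank 6.
Control values → pooled ranks: 12.95→3, 12.39→8, 12.48→6, 13.63→2, 12.89→4
Mean rank = (3 + 8 + 6 + 2 + 4) / 5 = 4.60

4.60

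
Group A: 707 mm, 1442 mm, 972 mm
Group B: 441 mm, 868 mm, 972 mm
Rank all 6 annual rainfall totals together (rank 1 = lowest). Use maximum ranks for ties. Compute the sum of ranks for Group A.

13

Sorted (ascending): 441, 707, 868, 972, 972, 1442
The 2 values of 972 occupy positions 4–5 → each gets rank 5.
Group A values → pooled ranks: 707→2, 1442→6, 972→5
Rank sum = 2 + 6 + 5 = 13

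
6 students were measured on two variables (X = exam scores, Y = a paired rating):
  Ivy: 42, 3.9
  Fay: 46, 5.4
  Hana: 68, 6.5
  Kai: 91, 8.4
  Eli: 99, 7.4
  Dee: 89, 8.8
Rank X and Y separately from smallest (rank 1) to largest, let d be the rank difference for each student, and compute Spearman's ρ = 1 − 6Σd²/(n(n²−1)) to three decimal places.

0.771

Ranks of variable 1: 1, 2, 3, 5, 6, 4
Ranks of variable 2: 1, 2, 3, 5, 4, 6
d = r₁ − r₂: 0, 0, 0, 0, 2, -2
d²: 0, 0, 0, 0, 4, 4; Σd² = 8
ρ = 1 − 6·8/(6·35) = 1 − 48/210 = 0.771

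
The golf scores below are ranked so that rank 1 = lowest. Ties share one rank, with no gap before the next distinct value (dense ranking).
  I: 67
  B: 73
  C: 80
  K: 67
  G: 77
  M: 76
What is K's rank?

Sorted (ascending): 67, 67, 73, 76, 77, 80
The 2 values of 67 share dense rank 1.
Remaining distinct values take the next consecutive integers.
K has value 67 → rank 1.

1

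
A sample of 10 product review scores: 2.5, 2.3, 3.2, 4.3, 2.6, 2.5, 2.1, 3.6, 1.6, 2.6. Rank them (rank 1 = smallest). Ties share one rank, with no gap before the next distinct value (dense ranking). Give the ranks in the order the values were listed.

Sorted (ascending): 1.6, 2.1, 2.3, 2.5, 2.5, 2.6, 2.6, 3.2, 3.6, 4.3
The 2 values of 2.5 share dense rank 4.
The 2 values of 2.6 share dense rank 5.
Remaining distinct values take the next consecutive integers.

4, 3, 6, 8, 5, 4, 2, 7, 1, 5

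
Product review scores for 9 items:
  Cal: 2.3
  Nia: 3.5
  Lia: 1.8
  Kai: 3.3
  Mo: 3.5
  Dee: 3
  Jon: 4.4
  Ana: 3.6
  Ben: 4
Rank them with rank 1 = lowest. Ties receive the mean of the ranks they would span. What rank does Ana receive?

Sorted (ascending): 1.8, 2.3, 3, 3.3, 3.5, 3.5, 3.6, 4, 4.4
The 2 values of 3.5 occupy positions 5–6 → average rank (5+6)/2 = 5.5.
Ana has value 3.6 → rank 7.

7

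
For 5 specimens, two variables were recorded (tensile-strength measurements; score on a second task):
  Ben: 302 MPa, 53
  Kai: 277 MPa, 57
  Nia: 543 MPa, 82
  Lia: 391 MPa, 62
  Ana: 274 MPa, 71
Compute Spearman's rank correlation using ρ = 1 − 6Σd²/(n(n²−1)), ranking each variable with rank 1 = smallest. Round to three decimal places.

0.300

Ranks of variable 1: 3, 2, 5, 4, 1
Ranks of variable 2: 1, 2, 5, 3, 4
d = r₁ − r₂: 2, 0, 0, 1, -3
d²: 4, 0, 0, 1, 9; Σd² = 14
ρ = 1 − 6·14/(5·24) = 1 − 84/120 = 0.300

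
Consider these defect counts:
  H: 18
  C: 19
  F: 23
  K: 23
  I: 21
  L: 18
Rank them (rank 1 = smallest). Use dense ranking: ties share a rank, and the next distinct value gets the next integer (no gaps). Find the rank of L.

1

Sorted (ascending): 18, 18, 19, 21, 23, 23
The 2 values of 18 share dense rank 1.
The 2 values of 23 share dense rank 4.
Remaining distinct values take the next consecutive integers.
L has value 18 → rank 1.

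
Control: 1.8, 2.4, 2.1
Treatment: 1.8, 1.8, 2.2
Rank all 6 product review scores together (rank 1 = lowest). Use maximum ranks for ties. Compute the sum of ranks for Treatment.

Sorted (ascending): 1.8, 1.8, 1.8, 2.1, 2.2, 2.4
The 3 values of 1.8 occupy positions 1–3 → each gets rank 3.
Treatment values → pooled ranks: 1.8→3, 1.8→3, 2.2→5
Rank sum = 3 + 3 + 5 = 11

11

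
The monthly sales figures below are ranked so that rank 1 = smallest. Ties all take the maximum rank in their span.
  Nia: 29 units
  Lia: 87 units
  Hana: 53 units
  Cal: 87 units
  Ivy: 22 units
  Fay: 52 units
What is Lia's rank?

6

Sorted (ascending): 22, 29, 52, 53, 87, 87
The 2 values of 87 occupy positions 5–6 → each gets rank 6.
Lia has value 87 units → rank 6.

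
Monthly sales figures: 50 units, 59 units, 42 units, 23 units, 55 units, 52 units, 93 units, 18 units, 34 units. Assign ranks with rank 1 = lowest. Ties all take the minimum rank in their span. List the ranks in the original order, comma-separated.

Sorted (ascending): 18, 23, 34, 42, 50, 52, 55, 59, 93
No ties — each value takes its position as its rank.

5, 8, 4, 2, 7, 6, 9, 1, 3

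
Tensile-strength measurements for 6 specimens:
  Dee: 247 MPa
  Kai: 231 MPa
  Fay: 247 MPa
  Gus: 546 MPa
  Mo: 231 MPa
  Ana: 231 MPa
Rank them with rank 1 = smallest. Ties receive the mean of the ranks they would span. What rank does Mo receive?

2

Sorted (ascending): 231, 231, 231, 247, 247, 546
The 3 values of 231 occupy positions 1–3 → average rank 2.
The 2 values of 247 occupy positions 4–5 → average rank (4+5)/2 = 4.5.
Mo has value 231 MPa → rank 2.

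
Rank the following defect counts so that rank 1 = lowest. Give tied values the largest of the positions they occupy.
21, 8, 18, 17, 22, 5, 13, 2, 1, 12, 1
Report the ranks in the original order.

10, 5, 9, 8, 11, 4, 7, 3, 2, 6, 2

Sorted (ascending): 1, 1, 2, 5, 8, 12, 13, 17, 18, 21, 22
The 2 values of 1 occupy positions 1–2 → each gets rank 2.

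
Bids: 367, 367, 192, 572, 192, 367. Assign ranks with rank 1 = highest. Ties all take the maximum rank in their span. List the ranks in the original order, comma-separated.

Sorted (descending): 572, 367, 367, 367, 192, 192
The 3 values of 367 occupy positions 2–4 → each gets rank 4.
The 2 values of 192 occupy positions 5–6 → each gets rank 6.

4, 4, 6, 1, 6, 4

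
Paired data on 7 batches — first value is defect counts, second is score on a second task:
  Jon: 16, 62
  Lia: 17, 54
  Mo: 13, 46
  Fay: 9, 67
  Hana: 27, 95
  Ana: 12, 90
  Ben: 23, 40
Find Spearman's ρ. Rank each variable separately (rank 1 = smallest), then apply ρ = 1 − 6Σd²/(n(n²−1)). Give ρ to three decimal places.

-0.107

Ranks of variable 1: 4, 5, 3, 1, 7, 2, 6
Ranks of variable 2: 4, 3, 2, 5, 7, 6, 1
d = r₁ − r₂: 0, 2, 1, -4, 0, -4, 5
d²: 0, 4, 1, 16, 0, 16, 25; Σd² = 62
ρ = 1 − 6·62/(7·48) = 1 − 372/336 = -0.107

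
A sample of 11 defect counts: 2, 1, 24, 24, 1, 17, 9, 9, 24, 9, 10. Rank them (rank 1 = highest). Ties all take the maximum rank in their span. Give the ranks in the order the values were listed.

Sorted (descending): 24, 24, 24, 17, 10, 9, 9, 9, 2, 1, 1
The 3 values of 24 occupy positions 1–3 → each gets rank 3.
The 3 values of 9 occupy positions 6–8 → each gets rank 8.
The 2 values of 1 occupy positions 10–11 → each gets rank 11.

9, 11, 3, 3, 11, 4, 8, 8, 3, 8, 5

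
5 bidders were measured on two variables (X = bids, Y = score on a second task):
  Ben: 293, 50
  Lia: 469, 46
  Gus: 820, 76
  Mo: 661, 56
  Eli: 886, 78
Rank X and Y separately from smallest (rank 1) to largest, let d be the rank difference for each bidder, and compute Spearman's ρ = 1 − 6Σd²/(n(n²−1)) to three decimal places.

0.900

Ranks of variable 1: 1, 2, 4, 3, 5
Ranks of variable 2: 2, 1, 4, 3, 5
d = r₁ − r₂: -1, 1, 0, 0, 0
d²: 1, 1, 0, 0, 0; Σd² = 2
ρ = 1 − 6·2/(5·24) = 1 − 12/120 = 0.900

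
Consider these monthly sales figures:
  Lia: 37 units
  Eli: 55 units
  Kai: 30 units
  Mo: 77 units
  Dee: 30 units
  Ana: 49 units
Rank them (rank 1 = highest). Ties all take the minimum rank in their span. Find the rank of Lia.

Sorted (descending): 77, 55, 49, 37, 30, 30
The 2 values of 30 occupy positions 5–6 → each gets rank 5.
Lia has value 37 units → rank 4.

4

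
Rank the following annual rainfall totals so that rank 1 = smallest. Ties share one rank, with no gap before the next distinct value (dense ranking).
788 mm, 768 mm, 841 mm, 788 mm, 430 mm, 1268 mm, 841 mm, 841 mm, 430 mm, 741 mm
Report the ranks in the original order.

Sorted (ascending): 430, 430, 741, 768, 788, 788, 841, 841, 841, 1268
The 2 values of 430 share dense rank 1.
The 2 values of 788 share dense rank 4.
The 3 values of 841 share dense rank 5.
Remaining distinct values take the next consecutive integers.

4, 3, 5, 4, 1, 6, 5, 5, 1, 2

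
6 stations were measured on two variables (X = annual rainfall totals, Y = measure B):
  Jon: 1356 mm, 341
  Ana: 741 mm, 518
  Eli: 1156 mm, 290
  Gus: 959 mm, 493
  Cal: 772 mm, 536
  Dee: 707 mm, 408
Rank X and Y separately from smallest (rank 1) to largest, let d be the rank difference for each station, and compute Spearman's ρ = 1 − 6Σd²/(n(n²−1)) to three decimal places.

Ranks of variable 1: 6, 2, 5, 4, 3, 1
Ranks of variable 2: 2, 5, 1, 4, 6, 3
d = r₁ − r₂: 4, -3, 4, 0, -3, -2
d²: 16, 9, 16, 0, 9, 4; Σd² = 54
ρ = 1 − 6·54/(6·35) = 1 − 324/210 = -0.543

-0.543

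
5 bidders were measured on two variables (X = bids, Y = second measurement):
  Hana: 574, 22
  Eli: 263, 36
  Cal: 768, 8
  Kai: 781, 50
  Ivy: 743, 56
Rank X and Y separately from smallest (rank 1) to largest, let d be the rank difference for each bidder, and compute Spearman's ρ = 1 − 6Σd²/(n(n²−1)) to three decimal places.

0.100

Ranks of variable 1: 2, 1, 4, 5, 3
Ranks of variable 2: 2, 3, 1, 4, 5
d = r₁ − r₂: 0, -2, 3, 1, -2
d²: 0, 4, 9, 1, 4; Σd² = 18
ρ = 1 − 6·18/(5·24) = 1 − 108/120 = 0.100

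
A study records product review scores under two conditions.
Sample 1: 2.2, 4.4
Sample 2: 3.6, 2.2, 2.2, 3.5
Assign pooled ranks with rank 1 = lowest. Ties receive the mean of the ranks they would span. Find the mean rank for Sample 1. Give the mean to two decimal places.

4.00

Sorted (ascending): 2.2, 2.2, 2.2, 3.5, 3.6, 4.4
The 3 values of 2.2 occupy positions 1–3 → average rank 2.
Sample 1 values → pooled ranks: 2.2→2, 4.4→6
Mean rank = (2 + 6) / 2 = 4.00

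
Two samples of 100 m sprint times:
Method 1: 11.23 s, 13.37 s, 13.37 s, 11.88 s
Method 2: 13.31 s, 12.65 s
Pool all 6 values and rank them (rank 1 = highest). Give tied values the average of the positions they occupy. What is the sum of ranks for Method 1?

Sorted (descending): 13.37, 13.37, 13.31, 12.65, 11.88, 11.23
The 2 values of 13.37 occupy positions 1–2 → average rank (1+2)/2 = 1.5.
Method 1 values → pooled ranks: 11.23→6, 13.37→1.5, 13.37→1.5, 11.88→5
Rank sum = 6 + 1.5 + 1.5 + 5 = 14

14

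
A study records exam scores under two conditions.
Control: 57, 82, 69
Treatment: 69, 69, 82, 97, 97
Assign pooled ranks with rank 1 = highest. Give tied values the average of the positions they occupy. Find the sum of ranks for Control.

Sorted (descending): 97, 97, 82, 82, 69, 69, 69, 57
The 2 values of 97 occupy positions 1–2 → average rank (1+2)/2 = 1.5.
The 2 values of 82 occupy positions 3–4 → average rank (3+4)/2 = 3.5.
The 3 values of 69 occupy positions 5–7 → average rank 6.
Control values → pooled ranks: 57→8, 82→3.5, 69→6
Rank sum = 8 + 3.5 + 6 = 17.5

17.5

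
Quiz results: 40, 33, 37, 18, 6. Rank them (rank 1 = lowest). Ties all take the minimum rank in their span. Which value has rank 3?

Sorted (ascending): 6, 18, 33, 37, 40
No ties — each value takes its position as its rank.
Rank 3 → value 33.

33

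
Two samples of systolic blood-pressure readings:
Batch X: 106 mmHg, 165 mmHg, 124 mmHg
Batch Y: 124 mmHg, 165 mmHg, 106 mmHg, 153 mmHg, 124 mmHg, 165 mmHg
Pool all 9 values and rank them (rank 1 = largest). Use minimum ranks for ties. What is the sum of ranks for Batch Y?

24

Sorted (descending): 165, 165, 165, 153, 124, 124, 124, 106, 106
The 3 values of 165 occupy positions 1–3 → each gets rank 1.
The 3 values of 124 occupy positions 5–7 → each gets rank 5.
The 2 values of 106 occupy positions 8–9 → each gets rank 8.
Batch Y values → pooled ranks: 124→5, 165→1, 106→8, 153→4, 124→5, 165→1
Rank sum = 5 + 1 + 8 + 4 + 5 + 1 = 24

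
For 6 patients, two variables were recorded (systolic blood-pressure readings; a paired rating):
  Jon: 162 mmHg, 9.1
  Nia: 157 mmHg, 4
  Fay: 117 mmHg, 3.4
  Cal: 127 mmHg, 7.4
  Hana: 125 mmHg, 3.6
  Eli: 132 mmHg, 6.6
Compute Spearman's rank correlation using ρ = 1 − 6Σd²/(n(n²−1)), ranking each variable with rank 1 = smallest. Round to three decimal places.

Ranks of variable 1: 6, 5, 1, 3, 2, 4
Ranks of variable 2: 6, 3, 1, 5, 2, 4
d = r₁ − r₂: 0, 2, 0, -2, 0, 0
d²: 0, 4, 0, 4, 0, 0; Σd² = 8
ρ = 1 − 6·8/(6·35) = 1 − 48/210 = 0.771

0.771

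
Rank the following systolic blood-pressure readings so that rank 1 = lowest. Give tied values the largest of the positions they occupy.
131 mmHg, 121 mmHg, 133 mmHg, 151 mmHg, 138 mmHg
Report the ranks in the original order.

2, 1, 3, 5, 4

Sorted (ascending): 121, 131, 133, 138, 151
No ties — each value takes its position as its rank.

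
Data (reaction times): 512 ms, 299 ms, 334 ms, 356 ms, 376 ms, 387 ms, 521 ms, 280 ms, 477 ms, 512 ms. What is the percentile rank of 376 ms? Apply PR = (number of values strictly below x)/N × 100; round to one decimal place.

40.0

N = 10.
Strictly below 376: 4. Equal to 376: 1.
PR = 4/10 × 100 = 40.0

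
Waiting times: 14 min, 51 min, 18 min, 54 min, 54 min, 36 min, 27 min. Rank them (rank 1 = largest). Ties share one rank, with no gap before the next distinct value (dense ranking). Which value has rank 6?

14

Sorted (descending): 54, 54, 51, 36, 27, 18, 14
The 2 values of 54 share dense rank 1.
Remaining distinct values take the next consecutive integers.
Rank 6 → value 14.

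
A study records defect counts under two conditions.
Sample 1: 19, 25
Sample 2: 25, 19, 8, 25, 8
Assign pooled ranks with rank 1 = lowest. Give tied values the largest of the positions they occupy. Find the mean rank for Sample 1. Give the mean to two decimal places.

Sorted (ascending): 8, 8, 19, 19, 25, 25, 25
The 2 values of 8 occupy positions 1–2 → each gets rank 2.
The 2 values of 19 occupy positions 3–4 → each gets rank 4.
The 3 values of 25 occupy positions 5–7 → each gets rank 7.
Sample 1 values → pooled ranks: 19→4, 25→7
Mean rank = (4 + 7) / 2 = 5.50

5.50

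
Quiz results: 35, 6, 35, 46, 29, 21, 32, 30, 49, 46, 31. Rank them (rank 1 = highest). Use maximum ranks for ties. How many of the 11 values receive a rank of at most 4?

3

Sorted (descending): 49, 46, 46, 35, 35, 32, 31, 30, 29, 21, 6
The 2 values of 46 occupy positions 2–3 → each gets rank 3.
The 2 values of 35 occupy positions 4–5 → each gets rank 5.
Ranks ≤ 4: {1, 3, 3} → 3 values.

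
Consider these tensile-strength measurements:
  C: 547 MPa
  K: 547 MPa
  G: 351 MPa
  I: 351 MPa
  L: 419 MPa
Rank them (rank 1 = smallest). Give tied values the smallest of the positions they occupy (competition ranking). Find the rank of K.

4

Sorted (ascending): 351, 351, 419, 547, 547
The 2 values of 351 occupy positions 1–2 → each gets rank 1.
The 2 values of 547 occupy positions 4–5 → each gets rank 4.
K has value 547 MPa → rank 4.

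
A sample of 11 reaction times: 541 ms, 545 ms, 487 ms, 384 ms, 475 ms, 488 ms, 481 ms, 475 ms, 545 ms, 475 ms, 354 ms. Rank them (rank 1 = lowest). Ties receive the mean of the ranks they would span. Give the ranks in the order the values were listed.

9, 10.5, 7, 2, 4, 8, 6, 4, 10.5, 4, 1

Sorted (ascending): 354, 384, 475, 475, 475, 481, 487, 488, 541, 545, 545
The 3 values of 475 occupy positions 3–5 → average rank 4.
The 2 values of 545 occupy positions 10–11 → average rank (10+11)/2 = 10.5.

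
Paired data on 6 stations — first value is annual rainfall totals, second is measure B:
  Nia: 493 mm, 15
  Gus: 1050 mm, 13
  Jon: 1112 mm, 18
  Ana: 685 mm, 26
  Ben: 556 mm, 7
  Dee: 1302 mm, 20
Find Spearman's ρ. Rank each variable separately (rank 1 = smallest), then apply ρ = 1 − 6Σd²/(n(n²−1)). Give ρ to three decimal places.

0.429

Ranks of variable 1: 1, 4, 5, 3, 2, 6
Ranks of variable 2: 3, 2, 4, 6, 1, 5
d = r₁ − r₂: -2, 2, 1, -3, 1, 1
d²: 4, 4, 1, 9, 1, 1; Σd² = 20
ρ = 1 − 6·20/(6·35) = 1 − 120/210 = 0.429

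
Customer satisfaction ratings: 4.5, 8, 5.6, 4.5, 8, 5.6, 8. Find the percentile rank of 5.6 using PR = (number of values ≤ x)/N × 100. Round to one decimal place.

57.1

N = 7.
Strictly below 5.6: 2. Equal to 5.6: 2.
PR = 4/7 × 100 = 57.1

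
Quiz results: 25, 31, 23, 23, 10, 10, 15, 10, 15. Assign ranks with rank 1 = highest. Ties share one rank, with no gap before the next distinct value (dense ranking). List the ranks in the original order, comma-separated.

2, 1, 3, 3, 5, 5, 4, 5, 4

Sorted (descending): 31, 25, 23, 23, 15, 15, 10, 10, 10
The 2 values of 23 share dense rank 3.
The 2 values of 15 share dense rank 4.
The 3 values of 10 share dense rank 5.
Remaining distinct values take the next consecutive integers.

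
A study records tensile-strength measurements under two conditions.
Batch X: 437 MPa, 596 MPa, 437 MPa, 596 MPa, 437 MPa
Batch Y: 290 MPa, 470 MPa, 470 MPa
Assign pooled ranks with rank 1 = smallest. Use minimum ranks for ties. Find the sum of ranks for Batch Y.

11

Sorted (ascending): 290, 437, 437, 437, 470, 470, 596, 596
The 3 values of 437 occupy positions 2–4 → each gets rank 2.
The 2 values of 470 occupy positions 5–6 → each gets rank 5.
The 2 values of 596 occupy positions 7–8 → each gets rank 7.
Batch Y values → pooled ranks: 290→1, 470→5, 470→5
Rank sum = 1 + 5 + 5 = 11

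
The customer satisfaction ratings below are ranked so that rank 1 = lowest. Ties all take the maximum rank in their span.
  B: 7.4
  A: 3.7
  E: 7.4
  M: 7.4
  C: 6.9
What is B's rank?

5

Sorted (ascending): 3.7, 6.9, 7.4, 7.4, 7.4
The 3 values of 7.4 occupy positions 3–5 → each gets rank 5.
B has value 7.4 → rank 5.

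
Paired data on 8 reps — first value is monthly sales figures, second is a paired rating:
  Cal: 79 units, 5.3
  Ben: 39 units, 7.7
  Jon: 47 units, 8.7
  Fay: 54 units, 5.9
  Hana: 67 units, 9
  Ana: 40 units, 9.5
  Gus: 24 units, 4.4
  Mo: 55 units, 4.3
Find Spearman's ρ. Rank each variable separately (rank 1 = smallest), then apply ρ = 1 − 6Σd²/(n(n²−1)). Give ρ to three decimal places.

-0.071

Ranks of variable 1: 8, 2, 4, 5, 7, 3, 1, 6
Ranks of variable 2: 3, 5, 6, 4, 7, 8, 2, 1
d = r₁ − r₂: 5, -3, -2, 1, 0, -5, -1, 5
d²: 25, 9, 4, 1, 0, 25, 1, 25; Σd² = 90
ρ = 1 − 6·90/(8·63) = 1 − 540/504 = -0.071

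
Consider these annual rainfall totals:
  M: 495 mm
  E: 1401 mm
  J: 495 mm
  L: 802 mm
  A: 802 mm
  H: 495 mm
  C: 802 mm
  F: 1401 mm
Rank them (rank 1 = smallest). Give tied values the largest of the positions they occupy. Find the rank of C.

6

Sorted (ascending): 495, 495, 495, 802, 802, 802, 1401, 1401
The 3 values of 495 occupy positions 1–3 → each gets rank 3.
The 3 values of 802 occupy positions 4–6 → each gets rank 6.
The 2 values of 1401 occupy positions 7–8 → each gets rank 8.
C has value 802 mm → rank 6.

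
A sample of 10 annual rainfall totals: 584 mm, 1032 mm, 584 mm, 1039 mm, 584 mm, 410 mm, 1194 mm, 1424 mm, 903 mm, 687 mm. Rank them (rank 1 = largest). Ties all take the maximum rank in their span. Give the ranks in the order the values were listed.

Sorted (descending): 1424, 1194, 1039, 1032, 903, 687, 584, 584, 584, 410
The 3 values of 584 occupy positions 7–9 → each gets rank 9.

9, 4, 9, 3, 9, 10, 2, 1, 5, 6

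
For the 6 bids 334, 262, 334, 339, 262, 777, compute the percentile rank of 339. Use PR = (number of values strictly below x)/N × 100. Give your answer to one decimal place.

N = 6.
Strictly below 339: 4. Equal to 339: 1.
PR = 4/6 × 100 = 66.7

66.7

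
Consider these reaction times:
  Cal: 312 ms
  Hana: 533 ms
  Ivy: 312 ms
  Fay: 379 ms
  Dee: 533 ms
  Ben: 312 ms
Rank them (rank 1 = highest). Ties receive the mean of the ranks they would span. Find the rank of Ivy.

5

Sorted (descending): 533, 533, 379, 312, 312, 312
The 2 values of 533 occupy positions 1–2 → average rank (1+2)/2 = 1.5.
The 3 values of 312 occupy positions 4–6 → average rank 5.
Ivy has value 312 ms → rank 5.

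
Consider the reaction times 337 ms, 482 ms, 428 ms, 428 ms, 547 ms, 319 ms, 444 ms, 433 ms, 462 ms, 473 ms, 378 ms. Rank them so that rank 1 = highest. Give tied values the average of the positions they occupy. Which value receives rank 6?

Sorted (descending): 547, 482, 473, 462, 444, 433, 428, 428, 378, 337, 319
The 2 values of 428 occupy positions 7–8 → average rank (7+8)/2 = 7.5.
Rank 6 → value 433.

433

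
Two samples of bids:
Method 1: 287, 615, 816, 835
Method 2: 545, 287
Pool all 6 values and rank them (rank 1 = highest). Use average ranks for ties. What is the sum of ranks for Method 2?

Sorted (descending): 835, 816, 615, 545, 287, 287
The 2 values of 287 occupy positions 5–6 → average rank (5+6)/2 = 5.5.
Method 2 values → pooled ranks: 545→4, 287→5.5
Rank sum = 4 + 5.5 = 9.5

9.5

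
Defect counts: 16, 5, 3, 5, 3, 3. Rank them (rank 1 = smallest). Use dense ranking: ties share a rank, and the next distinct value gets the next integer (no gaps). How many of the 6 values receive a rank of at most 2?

Sorted (ascending): 3, 3, 3, 5, 5, 16
The 3 values of 3 share dense rank 1.
The 2 values of 5 share dense rank 2.
Remaining distinct values take the next consecutive integers.
Ranks ≤ 2: {1, 1, 1, 2, 2} → 5 values.

5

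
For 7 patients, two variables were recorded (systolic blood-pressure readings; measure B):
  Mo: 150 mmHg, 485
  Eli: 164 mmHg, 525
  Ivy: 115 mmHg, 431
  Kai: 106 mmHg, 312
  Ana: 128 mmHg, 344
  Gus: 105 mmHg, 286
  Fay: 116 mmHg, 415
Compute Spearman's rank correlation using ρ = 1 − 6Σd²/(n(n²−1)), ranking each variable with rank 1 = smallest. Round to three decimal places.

0.857

Ranks of variable 1: 6, 7, 3, 2, 5, 1, 4
Ranks of variable 2: 6, 7, 5, 2, 3, 1, 4
d = r₁ − r₂: 0, 0, -2, 0, 2, 0, 0
d²: 0, 0, 4, 0, 4, 0, 0; Σd² = 8
ρ = 1 − 6·8/(7·48) = 1 − 48/336 = 0.857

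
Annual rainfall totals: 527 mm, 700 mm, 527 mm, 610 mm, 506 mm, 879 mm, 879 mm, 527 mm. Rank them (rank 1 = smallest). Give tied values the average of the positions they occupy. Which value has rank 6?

Sorted (ascending): 506, 527, 527, 527, 610, 700, 879, 879
The 3 values of 527 occupy positions 2–4 → average rank 3.
The 2 values of 879 occupy positions 7–8 → average rank (7+8)/2 = 7.5.
Rank 6 → value 700.

700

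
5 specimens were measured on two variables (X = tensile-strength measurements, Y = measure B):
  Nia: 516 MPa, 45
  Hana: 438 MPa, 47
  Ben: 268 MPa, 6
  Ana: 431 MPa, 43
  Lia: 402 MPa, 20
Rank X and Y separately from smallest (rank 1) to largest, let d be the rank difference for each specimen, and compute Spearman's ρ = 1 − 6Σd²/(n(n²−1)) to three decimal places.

0.900

Ranks of variable 1: 5, 4, 1, 3, 2
Ranks of variable 2: 4, 5, 1, 3, 2
d = r₁ − r₂: 1, -1, 0, 0, 0
d²: 1, 1, 0, 0, 0; Σd² = 2
ρ = 1 − 6·2/(5·24) = 1 − 12/120 = 0.900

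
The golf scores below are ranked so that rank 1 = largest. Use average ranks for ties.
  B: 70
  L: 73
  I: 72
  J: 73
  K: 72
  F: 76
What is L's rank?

Sorted (descending): 76, 73, 73, 72, 72, 70
The 2 values of 73 occupy positions 2–3 → average rank (2+3)/2 = 2.5.
The 2 values of 72 occupy positions 4–5 → average rank (4+5)/2 = 4.5.
L has value 73 → rank 2.5.

2.5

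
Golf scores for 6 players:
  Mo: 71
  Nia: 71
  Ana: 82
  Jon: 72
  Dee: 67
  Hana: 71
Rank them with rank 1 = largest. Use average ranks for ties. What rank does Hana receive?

Sorted (descending): 82, 72, 71, 71, 71, 67
The 3 values of 71 occupy positions 3–5 → average rank 4.
Hana has value 71 → rank 4.

4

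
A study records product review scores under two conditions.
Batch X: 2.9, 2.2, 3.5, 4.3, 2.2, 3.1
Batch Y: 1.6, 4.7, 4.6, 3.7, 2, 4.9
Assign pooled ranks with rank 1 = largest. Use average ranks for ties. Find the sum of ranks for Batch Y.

Sorted (descending): 4.9, 4.7, 4.6, 4.3, 3.7, 3.5, 3.1, 2.9, 2.2, 2.2, 2, 1.6
The 2 values of 2.2 occupy positions 9–10 → average rank (9+10)/2 = 9.5.
Batch Y values → pooled ranks: 1.6→12, 4.7→2, 4.6→3, 3.7→5, 2→11, 4.9→1
Rank sum = 12 + 2 + 3 + 5 + 11 + 1 = 34

34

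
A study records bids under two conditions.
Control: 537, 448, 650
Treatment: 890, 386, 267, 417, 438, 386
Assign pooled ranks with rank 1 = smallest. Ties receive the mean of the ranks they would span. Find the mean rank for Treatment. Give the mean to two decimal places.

Sorted (ascending): 267, 386, 386, 417, 438, 448, 537, 650, 890
The 2 values of 386 occupy positions 2–3 → average rank (2+3)/2 = 2.5.
Treatment values → pooled ranks: 890→9, 386→2.5, 267→1, 417→4, 438→5, 386→2.5
Mean rank = (9 + 2.5 + 1 + 4 + 5 + 2.5) / 6 = 4.00

4.00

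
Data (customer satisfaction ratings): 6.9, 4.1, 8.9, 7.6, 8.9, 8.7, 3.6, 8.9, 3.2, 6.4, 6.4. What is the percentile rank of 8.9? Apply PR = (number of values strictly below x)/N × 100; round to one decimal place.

72.7

N = 11.
Strictly below 8.9: 8. Equal to 8.9: 3.
PR = 8/11 × 100 = 72.7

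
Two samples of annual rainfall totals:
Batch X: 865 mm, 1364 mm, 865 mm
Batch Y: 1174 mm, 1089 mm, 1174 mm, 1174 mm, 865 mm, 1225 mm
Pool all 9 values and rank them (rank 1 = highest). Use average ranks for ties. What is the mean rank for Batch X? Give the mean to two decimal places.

5.67

Sorted (descending): 1364, 1225, 1174, 1174, 1174, 1089, 865, 865, 865
The 3 values of 1174 occupy positions 3–5 → average rank 4.
The 3 values of 865 occupy positions 7–9 → average rank 8.
Batch X values → pooled ranks: 865→8, 1364→1, 865→8
Mean rank = (8 + 1 + 8) / 3 = 5.67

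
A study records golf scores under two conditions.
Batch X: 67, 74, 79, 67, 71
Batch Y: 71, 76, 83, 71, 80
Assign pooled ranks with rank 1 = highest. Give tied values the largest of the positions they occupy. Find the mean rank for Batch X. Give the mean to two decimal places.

7.20

Sorted (descending): 83, 80, 79, 76, 74, 71, 71, 71, 67, 67
The 3 values of 71 occupy positions 6–8 → each gets rank 8.
The 2 values of 67 occupy positions 9–10 → each gets rank 10.
Batch X values → pooled ranks: 67→10, 74→5, 79→3, 67→10, 71→8
Mean rank = (10 + 5 + 3 + 10 + 8) / 5 = 7.20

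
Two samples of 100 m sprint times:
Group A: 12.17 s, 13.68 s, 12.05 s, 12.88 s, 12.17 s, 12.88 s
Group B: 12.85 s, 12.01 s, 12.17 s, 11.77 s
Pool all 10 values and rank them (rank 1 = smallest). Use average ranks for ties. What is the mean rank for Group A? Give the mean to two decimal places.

6.67

Sorted (ascending): 11.77, 12.01, 12.05, 12.17, 12.17, 12.17, 12.85, 12.88, 12.88, 13.68
The 3 values of 12.17 occupy positions 4–6 → average rank 5.
The 2 values of 12.88 occupy positions 8–9 → average rank (8+9)/2 = 8.5.
Group A values → pooled ranks: 12.17→5, 13.68→10, 12.05→3, 12.88→8.5, 12.17→5, 12.88→8.5
Mean rank = (5 + 10 + 3 + 8.5 + 5 + 8.5) / 6 = 6.67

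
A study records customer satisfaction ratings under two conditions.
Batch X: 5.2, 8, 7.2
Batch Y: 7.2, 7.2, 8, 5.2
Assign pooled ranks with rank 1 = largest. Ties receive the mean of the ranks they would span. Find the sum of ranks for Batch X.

12

Sorted (descending): 8, 8, 7.2, 7.2, 7.2, 5.2, 5.2
The 2 values of 8 occupy positions 1–2 → average rank (1+2)/2 = 1.5.
The 3 values of 7.2 occupy positions 3–5 → average rank 4.
The 2 values of 5.2 occupy positions 6–7 → average rank (6+7)/2 = 6.5.
Batch X values → pooled ranks: 5.2→6.5, 8→1.5, 7.2→4
Rank sum = 6.5 + 1.5 + 4 = 12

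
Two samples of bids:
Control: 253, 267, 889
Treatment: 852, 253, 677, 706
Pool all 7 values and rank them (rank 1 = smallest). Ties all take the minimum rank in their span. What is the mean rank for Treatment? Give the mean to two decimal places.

Sorted (ascending): 253, 253, 267, 677, 706, 852, 889
The 2 values of 253 occupy positions 1–2 → each gets rank 1.
Treatment values → pooled ranks: 852→6, 253→1, 677→4, 706→5
Mean rank = (6 + 1 + 4 + 5) / 4 = 4.00

4.00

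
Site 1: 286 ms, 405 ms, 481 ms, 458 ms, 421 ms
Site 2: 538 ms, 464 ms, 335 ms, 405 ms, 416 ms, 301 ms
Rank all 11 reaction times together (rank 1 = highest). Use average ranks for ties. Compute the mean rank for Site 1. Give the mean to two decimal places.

Sorted (descending): 538, 481, 464, 458, 421, 416, 405, 405, 335, 301, 286
The 2 values of 405 occupy positions 7–8 → average rank (7+8)/2 = 7.5.
Site 1 values → pooled ranks: 286→11, 405→7.5, 481→2, 458→4, 421→5
Mean rank = (11 + 7.5 + 2 + 4 + 5) / 5 = 5.90

5.90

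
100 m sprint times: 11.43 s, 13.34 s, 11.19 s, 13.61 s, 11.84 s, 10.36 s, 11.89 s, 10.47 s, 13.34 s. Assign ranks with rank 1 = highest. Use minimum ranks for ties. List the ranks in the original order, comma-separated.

6, 2, 7, 1, 5, 9, 4, 8, 2

Sorted (descending): 13.61, 13.34, 13.34, 11.89, 11.84, 11.43, 11.19, 10.47, 10.36
The 2 values of 13.34 occupy positions 2–3 → each gets rank 2.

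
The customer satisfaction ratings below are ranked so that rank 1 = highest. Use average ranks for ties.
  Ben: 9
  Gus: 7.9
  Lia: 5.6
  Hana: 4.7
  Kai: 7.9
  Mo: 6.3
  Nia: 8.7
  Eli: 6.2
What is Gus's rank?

Sorted (descending): 9, 8.7, 7.9, 7.9, 6.3, 6.2, 5.6, 4.7
The 2 values of 7.9 occupy positions 3–4 → average rank (3+4)/2 = 3.5.
Gus has value 7.9 → rank 3.5.

3.5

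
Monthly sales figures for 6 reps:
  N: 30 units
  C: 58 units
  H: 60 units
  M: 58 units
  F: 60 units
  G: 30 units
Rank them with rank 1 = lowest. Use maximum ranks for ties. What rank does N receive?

Sorted (ascending): 30, 30, 58, 58, 60, 60
The 2 values of 30 occupy positions 1–2 → each gets rank 2.
The 2 values of 58 occupy positions 3–4 → each gets rank 4.
The 2 values of 60 occupy positions 5–6 → each gets rank 6.
N has value 30 units → rank 2.

2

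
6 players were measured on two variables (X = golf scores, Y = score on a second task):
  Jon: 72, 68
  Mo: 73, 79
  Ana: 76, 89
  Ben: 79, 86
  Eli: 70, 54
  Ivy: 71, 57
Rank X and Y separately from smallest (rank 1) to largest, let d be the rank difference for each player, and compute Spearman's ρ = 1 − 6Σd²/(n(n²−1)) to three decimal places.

Ranks of variable 1: 3, 4, 5, 6, 1, 2
Ranks of variable 2: 3, 4, 6, 5, 1, 2
d = r₁ − r₂: 0, 0, -1, 1, 0, 0
d²: 0, 0, 1, 1, 0, 0; Σd² = 2
ρ = 1 − 6·2/(6·35) = 1 − 12/210 = 0.943

0.943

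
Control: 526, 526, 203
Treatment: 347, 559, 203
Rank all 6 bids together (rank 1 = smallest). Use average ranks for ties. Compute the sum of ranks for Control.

10.5

Sorted (ascending): 203, 203, 347, 526, 526, 559
The 2 values of 203 occupy positions 1–2 → average rank (1+2)/2 = 1.5.
The 2 values of 526 occupy positions 4–5 → average rank (4+5)/2 = 4.5.
Control values → pooled ranks: 526→4.5, 526→4.5, 203→1.5
Rank sum = 4.5 + 4.5 + 1.5 = 10.5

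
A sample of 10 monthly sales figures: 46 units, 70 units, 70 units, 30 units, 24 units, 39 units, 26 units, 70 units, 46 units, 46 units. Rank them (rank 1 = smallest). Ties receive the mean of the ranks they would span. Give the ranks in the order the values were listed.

6, 9, 9, 3, 1, 4, 2, 9, 6, 6

Sorted (ascending): 24, 26, 30, 39, 46, 46, 46, 70, 70, 70
The 3 values of 46 occupy positions 5–7 → average rank 6.
The 3 values of 70 occupy positions 8–10 → average rank 9.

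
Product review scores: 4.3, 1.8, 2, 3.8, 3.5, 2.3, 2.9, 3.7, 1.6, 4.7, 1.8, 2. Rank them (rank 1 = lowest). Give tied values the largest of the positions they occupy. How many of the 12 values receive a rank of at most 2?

Sorted (ascending): 1.6, 1.8, 1.8, 2, 2, 2.3, 2.9, 3.5, 3.7, 3.8, 4.3, 4.7
The 2 values of 1.8 occupy positions 2–3 → each gets rank 3.
The 2 values of 2 occupy positions 4–5 → each gets rank 5.
Ranks ≤ 2: {1} → 1 value.

1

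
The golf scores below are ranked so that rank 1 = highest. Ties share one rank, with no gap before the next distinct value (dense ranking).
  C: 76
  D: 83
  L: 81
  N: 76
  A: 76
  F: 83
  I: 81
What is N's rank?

Sorted (descending): 83, 83, 81, 81, 76, 76, 76
The 2 values of 83 share dense rank 1.
The 2 values of 81 share dense rank 2.
The 3 values of 76 share dense rank 3.
N has value 76 → rank 3.

3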